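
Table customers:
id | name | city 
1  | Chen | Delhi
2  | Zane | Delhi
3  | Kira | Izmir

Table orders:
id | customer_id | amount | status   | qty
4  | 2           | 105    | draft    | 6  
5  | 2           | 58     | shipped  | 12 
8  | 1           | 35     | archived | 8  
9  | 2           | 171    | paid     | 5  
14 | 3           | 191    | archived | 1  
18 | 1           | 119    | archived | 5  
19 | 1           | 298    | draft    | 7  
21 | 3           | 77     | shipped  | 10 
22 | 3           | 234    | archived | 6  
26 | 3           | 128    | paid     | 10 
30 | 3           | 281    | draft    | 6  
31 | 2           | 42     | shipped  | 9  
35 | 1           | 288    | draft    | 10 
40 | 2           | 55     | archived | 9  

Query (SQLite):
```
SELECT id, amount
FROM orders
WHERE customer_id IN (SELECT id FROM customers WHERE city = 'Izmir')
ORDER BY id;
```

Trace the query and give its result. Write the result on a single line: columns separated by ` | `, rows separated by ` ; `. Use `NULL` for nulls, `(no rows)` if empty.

14 | 191 ; 21 | 77 ; 22 | 234 ; 26 | 128 ; 30 | 281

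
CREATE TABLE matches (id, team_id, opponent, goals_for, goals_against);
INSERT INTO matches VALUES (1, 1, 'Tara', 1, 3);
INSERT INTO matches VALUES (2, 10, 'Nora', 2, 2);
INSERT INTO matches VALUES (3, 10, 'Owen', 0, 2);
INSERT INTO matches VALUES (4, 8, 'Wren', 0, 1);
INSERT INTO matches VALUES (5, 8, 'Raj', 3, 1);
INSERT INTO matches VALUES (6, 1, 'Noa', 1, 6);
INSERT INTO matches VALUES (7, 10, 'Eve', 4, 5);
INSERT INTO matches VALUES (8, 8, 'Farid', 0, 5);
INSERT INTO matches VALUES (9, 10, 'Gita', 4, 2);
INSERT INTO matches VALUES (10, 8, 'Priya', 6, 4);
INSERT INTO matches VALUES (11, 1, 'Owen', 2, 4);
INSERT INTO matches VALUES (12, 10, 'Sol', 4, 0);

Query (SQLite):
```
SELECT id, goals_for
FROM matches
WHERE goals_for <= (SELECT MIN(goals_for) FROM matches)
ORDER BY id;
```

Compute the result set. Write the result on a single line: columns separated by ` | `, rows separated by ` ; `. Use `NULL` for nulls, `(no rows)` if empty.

Scalar subquery: MIN(goals_for) over all matches rows = 0.
Keep rows where goals_for <= that value.

3 | 0 ; 4 | 0 ; 8 | 0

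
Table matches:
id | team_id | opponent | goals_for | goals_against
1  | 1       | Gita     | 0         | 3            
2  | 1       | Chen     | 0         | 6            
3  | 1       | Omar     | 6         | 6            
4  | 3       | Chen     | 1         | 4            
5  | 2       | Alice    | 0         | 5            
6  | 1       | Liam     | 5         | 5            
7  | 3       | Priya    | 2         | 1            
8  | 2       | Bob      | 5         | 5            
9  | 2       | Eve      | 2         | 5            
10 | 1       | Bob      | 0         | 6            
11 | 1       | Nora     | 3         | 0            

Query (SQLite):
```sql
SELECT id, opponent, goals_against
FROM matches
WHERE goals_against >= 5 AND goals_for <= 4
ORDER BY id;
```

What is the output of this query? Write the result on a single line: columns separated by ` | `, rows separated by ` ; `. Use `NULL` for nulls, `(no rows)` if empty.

goals_against >= 5: ids {2, 3, 5, 6, 8, 9, 10}
goals_for <= 4: ids {1, 2, 4, 5, 7, 9, 10, 11}
Combine with AND.

2 | Chen | 6 ; 5 | Alice | 5 ; 9 | Eve | 5 ; 10 | Bob | 6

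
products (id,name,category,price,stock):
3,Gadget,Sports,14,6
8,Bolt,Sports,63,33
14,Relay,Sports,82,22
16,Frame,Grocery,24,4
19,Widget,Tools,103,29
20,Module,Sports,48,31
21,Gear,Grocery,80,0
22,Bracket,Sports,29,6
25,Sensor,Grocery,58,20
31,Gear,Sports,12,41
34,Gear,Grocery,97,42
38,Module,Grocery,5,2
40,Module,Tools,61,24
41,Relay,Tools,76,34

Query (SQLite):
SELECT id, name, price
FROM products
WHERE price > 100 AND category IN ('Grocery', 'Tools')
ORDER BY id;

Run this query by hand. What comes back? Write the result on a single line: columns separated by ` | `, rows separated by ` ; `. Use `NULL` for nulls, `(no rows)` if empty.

19 | Widget | 103

price > 100: ids {19}
category IN ('Grocery', 'Tools'): ids {16, 19, 21, 25, 34, 38, 40, 41}
Combine with AND.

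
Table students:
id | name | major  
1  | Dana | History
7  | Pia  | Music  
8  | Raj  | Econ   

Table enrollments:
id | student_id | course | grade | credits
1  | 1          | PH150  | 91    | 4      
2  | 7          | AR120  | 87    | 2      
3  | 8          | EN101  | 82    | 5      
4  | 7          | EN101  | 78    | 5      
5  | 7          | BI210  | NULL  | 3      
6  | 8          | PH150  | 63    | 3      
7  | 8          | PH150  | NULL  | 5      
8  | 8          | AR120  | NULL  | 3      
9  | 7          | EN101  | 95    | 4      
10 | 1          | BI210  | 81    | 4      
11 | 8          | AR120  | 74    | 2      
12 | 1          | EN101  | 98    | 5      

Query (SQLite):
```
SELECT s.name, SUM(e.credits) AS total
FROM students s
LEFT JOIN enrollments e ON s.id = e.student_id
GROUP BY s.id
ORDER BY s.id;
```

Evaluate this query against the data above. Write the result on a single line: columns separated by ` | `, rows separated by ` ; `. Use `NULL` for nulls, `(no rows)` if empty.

Dana | 13 ; Pia | 14 ; Raj | 18

LEFT JOIN keeps every students row; unmatched ones get NULL for enrollments columns.
Group by students.id and compute SUM(e.credits). SUM over an all-NULL group is NULL.
  1: ids {1, 10, 12} → SUM(e.credits)=13
  7: ids {2, 4, 5, 9} → SUM(e.credits)=14
  8: ids {3, 6, 7, 8, 11} → SUM(e.credits)=18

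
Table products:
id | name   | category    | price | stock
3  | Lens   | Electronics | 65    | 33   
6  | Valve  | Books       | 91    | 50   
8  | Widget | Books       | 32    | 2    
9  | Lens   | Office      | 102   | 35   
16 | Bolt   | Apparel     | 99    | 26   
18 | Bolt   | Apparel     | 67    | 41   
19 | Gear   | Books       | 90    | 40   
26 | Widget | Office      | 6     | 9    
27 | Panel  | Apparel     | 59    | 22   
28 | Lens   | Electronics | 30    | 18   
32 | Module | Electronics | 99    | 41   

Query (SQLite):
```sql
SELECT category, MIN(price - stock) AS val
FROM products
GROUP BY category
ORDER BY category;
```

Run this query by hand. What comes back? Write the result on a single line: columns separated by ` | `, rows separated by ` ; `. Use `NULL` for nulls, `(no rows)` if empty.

Apparel | 26 ; Books | 30 ; Electronics | 12 ; Office | -3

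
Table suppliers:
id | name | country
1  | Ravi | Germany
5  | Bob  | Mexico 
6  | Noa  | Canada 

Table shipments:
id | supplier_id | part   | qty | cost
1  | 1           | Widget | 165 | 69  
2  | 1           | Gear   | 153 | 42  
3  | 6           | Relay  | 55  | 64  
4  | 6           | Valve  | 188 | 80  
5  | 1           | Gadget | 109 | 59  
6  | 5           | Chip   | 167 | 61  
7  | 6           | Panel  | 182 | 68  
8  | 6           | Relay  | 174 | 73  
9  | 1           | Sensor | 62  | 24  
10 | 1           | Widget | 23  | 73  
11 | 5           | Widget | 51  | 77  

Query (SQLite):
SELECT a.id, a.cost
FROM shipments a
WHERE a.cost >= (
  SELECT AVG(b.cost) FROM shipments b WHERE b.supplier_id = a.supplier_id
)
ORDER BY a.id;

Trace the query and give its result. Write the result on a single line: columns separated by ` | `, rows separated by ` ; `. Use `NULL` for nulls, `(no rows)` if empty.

1 | 69 ; 4 | 80 ; 5 | 59 ; 8 | 73 ; 10 | 73 ; 11 | 77

For each shipments row a, compute AVG(cost) over rows sharing a.supplier_id.
Keep row a if a.cost >= that per-group AVG.
  supplier_id=1: AVG(cost) = 53.4
  supplier_id=5: AVG(cost) = 69.0
  supplier_id=6: AVG(cost) = 71.25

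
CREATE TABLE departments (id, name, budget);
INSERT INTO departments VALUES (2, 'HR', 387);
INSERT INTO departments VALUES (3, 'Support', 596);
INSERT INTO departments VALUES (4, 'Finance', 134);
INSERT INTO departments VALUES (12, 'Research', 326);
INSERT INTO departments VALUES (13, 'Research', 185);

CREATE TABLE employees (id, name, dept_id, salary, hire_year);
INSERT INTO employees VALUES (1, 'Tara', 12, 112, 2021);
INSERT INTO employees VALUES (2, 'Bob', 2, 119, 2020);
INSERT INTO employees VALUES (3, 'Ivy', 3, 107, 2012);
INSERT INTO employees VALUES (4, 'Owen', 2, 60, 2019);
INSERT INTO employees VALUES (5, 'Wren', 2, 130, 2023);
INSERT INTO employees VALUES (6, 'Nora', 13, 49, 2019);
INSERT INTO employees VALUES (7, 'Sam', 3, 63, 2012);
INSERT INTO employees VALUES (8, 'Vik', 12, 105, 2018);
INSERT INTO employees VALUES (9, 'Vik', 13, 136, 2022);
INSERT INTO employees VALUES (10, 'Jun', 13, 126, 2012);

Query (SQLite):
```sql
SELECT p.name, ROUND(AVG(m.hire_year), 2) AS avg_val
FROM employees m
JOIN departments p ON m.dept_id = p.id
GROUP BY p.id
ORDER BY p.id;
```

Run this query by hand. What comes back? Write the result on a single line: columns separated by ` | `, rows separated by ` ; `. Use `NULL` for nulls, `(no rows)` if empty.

HR | 2020.67 ; Support | 2012 ; Research | 2019.5 ; Research | 2017.67

Join each employees row to its departments via dept_id.
Group joined rows by departments.id; compute ROUND(AVG(m.hire_year), 2) per group.
  2: ids {2, 4, 5} → ROUND(AVG(m.hire_year), 2)=2020.67
  3: ids {3, 7} → ROUND(AVG(m.hire_year), 2)=2012
  12: ids {1, 8} → ROUND(AVG(m.hire_year), 2)=2019.5
  13: ids {6, 9, 10} → ROUND(AVG(m.hire_year), 2)=2017.67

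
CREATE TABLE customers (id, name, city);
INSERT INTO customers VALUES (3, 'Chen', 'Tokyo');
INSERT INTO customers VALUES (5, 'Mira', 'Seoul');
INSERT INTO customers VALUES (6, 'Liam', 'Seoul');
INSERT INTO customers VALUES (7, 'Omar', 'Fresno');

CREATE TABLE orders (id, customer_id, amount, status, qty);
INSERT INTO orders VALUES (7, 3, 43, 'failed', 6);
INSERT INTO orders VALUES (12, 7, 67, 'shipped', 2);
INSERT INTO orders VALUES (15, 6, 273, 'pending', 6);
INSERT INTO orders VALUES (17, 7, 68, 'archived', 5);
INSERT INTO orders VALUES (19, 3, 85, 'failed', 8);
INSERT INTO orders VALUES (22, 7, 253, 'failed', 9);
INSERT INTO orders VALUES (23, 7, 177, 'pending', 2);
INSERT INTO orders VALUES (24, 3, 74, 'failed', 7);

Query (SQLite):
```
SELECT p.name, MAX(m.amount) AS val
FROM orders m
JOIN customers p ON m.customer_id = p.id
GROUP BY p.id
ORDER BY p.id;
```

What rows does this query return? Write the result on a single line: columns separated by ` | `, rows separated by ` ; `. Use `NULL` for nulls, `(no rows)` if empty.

Chen | 85 ; Liam | 273 ; Omar | 253

Join each orders row to its customers via customer_id.
Group joined rows by customers.id; compute MAX(m.amount) per group.
  3: ids {7, 19, 24} → MAX(m.amount)=85
  6: ids {15} → MAX(m.amount)=273
  7: ids {12, 17, 22, 23} → MAX(m.amount)=253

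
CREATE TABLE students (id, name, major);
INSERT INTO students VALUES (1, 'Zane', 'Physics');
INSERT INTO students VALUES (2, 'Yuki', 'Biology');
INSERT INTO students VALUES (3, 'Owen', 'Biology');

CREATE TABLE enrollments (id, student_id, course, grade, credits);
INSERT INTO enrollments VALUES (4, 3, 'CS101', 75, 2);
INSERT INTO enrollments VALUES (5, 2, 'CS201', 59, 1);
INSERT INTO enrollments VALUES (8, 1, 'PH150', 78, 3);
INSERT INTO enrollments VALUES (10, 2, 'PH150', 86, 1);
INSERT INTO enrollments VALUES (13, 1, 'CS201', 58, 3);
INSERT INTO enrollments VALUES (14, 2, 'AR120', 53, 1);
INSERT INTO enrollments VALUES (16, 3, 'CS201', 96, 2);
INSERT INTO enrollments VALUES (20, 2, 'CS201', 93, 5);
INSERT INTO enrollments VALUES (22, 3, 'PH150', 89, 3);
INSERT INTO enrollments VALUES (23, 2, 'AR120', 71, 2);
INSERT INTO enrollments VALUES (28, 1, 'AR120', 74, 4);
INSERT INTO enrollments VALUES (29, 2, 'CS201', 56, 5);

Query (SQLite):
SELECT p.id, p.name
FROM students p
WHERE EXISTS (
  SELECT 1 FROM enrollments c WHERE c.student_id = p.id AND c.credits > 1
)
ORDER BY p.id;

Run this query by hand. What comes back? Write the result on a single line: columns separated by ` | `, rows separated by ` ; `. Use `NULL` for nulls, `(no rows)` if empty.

1 | Zane ; 2 | Yuki ; 3 | Owen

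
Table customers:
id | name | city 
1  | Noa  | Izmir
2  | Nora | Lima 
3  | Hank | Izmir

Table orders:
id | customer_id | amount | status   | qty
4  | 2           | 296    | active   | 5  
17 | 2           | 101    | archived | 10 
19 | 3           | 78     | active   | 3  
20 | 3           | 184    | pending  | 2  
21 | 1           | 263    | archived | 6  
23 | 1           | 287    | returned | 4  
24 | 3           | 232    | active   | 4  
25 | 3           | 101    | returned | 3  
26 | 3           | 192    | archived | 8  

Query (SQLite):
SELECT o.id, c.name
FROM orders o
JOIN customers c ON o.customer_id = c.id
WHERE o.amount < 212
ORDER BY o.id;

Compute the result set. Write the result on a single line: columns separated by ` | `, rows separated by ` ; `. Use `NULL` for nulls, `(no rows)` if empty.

Each orders row matches the customers row where customer_id = customers.id.
Then keep rows with o.amount < 212.

17 | Nora ; 19 | Hank ; 20 | Hank ; 25 | Hank ; 26 | Hank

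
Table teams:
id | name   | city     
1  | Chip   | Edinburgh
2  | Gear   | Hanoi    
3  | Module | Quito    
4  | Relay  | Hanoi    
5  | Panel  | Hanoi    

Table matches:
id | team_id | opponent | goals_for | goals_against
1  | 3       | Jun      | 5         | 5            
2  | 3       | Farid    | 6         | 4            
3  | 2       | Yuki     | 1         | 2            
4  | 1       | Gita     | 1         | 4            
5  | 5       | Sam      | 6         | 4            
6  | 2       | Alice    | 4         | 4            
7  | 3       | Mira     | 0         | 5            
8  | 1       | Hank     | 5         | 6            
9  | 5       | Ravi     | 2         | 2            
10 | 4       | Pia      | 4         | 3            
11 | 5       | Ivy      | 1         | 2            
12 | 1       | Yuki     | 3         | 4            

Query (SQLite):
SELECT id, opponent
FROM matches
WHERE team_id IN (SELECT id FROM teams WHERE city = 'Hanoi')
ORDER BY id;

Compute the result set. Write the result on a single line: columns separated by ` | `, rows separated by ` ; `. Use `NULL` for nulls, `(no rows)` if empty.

3 | Yuki ; 5 | Sam ; 6 | Alice ; 9 | Ravi ; 10 | Pia ; 11 | Ivy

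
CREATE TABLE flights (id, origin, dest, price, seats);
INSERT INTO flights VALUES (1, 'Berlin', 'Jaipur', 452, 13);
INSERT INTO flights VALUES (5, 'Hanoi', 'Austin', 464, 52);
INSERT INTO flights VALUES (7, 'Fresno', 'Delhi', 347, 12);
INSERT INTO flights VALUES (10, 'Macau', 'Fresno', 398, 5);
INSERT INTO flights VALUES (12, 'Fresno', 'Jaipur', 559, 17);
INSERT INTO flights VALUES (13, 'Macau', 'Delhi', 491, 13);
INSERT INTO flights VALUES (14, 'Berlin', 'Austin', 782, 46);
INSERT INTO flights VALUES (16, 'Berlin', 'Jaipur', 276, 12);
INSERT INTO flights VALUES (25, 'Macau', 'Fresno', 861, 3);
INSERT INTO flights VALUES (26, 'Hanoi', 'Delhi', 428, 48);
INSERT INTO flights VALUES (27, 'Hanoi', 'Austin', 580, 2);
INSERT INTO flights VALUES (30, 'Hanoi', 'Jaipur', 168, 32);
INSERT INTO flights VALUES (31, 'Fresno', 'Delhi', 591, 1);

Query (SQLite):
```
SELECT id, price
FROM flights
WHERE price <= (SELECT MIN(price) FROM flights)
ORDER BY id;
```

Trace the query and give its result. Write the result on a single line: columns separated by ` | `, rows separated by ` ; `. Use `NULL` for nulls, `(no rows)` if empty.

Scalar subquery: MIN(price) over all flights rows = 168.
Keep rows where price <= that value.

30 | 168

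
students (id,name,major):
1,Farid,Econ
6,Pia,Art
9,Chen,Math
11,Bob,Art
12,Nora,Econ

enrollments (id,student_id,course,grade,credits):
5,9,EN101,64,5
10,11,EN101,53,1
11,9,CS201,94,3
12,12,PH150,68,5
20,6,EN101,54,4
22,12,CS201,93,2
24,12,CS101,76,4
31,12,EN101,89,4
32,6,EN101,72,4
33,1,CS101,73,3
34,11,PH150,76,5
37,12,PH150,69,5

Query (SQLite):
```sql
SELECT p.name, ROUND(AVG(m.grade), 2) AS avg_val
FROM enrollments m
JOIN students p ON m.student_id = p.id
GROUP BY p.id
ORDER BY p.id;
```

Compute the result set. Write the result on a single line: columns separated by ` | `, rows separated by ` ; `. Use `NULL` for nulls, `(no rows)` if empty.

Join each enrollments row to its students via student_id.
Group joined rows by students.id; compute ROUND(AVG(m.grade), 2) per group.
  1: ids {33} → ROUND(AVG(m.grade), 2)=73
  6: ids {20, 32} → ROUND(AVG(m.grade), 2)=63
  9: ids {5, 11} → ROUND(AVG(m.grade), 2)=79
  11: ids {10, 34} → ROUND(AVG(m.grade), 2)=64.5
  12: ids {12, 22, 24, 31, 37} → ROUND(AVG(m.grade), 2)=79

Farid | 73 ; Pia | 63 ; Chen | 79 ; Bob | 64.5 ; Nora | 79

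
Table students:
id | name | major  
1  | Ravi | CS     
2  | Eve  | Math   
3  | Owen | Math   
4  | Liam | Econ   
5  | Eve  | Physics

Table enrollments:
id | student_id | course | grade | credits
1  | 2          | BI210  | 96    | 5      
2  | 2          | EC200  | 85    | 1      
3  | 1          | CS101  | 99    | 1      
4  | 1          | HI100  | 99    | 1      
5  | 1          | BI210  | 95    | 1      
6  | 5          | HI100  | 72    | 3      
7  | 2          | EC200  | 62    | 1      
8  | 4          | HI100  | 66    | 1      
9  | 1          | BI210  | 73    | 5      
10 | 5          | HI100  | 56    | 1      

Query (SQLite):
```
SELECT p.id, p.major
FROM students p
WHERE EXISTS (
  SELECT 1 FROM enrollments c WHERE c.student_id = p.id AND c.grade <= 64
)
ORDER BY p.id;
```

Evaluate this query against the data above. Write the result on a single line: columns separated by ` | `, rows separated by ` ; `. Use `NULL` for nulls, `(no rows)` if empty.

2 | Math ; 5 | Physics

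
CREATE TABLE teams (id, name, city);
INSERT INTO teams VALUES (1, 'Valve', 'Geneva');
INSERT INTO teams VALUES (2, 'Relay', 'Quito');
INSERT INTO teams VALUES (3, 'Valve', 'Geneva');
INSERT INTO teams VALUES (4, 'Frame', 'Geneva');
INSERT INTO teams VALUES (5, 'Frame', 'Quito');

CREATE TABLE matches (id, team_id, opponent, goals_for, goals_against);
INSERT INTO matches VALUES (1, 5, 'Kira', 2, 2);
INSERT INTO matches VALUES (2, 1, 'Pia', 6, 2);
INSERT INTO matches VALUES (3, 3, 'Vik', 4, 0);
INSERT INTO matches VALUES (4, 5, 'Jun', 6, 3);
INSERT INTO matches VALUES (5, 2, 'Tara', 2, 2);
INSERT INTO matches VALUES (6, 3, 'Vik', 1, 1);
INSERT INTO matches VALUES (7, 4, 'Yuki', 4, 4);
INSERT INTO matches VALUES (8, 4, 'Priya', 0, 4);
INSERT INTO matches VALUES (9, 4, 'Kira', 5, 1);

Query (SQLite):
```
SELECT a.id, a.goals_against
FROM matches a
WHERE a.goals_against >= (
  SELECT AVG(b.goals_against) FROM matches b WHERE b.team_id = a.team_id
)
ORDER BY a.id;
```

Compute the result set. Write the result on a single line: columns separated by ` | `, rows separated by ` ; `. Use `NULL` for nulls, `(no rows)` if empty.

For each matches row a, compute AVG(goals_against) over rows sharing a.team_id.
Keep row a if a.goals_against >= that per-group AVG.
  team_id=1: AVG(goals_against) = 2.0
  team_id=2: AVG(goals_against) = 2.0
  team_id=3: AVG(goals_against) = 0.5
  team_id=4: AVG(goals_against) = 3.0
  team_id=5: AVG(goals_against) = 2.5

2 | 2 ; 4 | 3 ; 5 | 2 ; 6 | 1 ; 7 | 4 ; 8 | 4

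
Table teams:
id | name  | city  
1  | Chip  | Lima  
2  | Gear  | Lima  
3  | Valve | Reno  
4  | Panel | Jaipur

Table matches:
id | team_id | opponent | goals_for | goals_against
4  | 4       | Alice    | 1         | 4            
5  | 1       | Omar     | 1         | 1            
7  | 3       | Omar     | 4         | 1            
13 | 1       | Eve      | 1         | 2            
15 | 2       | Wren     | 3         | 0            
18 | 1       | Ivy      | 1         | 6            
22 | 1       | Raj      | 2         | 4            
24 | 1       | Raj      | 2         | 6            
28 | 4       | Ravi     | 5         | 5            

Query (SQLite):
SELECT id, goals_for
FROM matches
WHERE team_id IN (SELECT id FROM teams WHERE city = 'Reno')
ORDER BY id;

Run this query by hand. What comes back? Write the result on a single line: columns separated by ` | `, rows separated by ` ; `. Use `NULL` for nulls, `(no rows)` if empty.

7 | 4

Inner query: teams.id where city = 'Reno'.
Outer: keep matches rows whose team_id is in that set.
Inner query → {3}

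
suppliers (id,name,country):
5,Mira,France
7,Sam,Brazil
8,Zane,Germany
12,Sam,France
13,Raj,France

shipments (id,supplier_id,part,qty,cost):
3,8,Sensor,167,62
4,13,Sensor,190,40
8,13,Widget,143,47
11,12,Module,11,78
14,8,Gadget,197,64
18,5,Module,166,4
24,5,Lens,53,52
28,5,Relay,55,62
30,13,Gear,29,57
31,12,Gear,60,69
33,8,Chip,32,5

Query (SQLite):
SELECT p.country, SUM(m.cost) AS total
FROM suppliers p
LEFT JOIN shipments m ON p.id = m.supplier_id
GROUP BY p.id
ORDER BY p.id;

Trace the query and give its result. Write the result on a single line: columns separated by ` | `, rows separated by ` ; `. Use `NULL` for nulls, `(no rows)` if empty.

LEFT JOIN keeps every suppliers row; unmatched ones get NULL for shipments columns.
Group by suppliers.id and compute SUM(m.cost). SUM over an all-NULL group is NULL.
  5: ids {18, 24, 28} → SUM(m.cost)=118
  7: ids {—} → SUM(m.cost)=NULL
  8: ids {3, 14, 33} → SUM(m.cost)=131
  12: ids {11, 31} → SUM(m.cost)=147
  13: ids {4, 8, 30} → SUM(m.cost)=144

France | 118 ; Brazil | NULL ; Germany | 131 ; France | 147 ; France | 144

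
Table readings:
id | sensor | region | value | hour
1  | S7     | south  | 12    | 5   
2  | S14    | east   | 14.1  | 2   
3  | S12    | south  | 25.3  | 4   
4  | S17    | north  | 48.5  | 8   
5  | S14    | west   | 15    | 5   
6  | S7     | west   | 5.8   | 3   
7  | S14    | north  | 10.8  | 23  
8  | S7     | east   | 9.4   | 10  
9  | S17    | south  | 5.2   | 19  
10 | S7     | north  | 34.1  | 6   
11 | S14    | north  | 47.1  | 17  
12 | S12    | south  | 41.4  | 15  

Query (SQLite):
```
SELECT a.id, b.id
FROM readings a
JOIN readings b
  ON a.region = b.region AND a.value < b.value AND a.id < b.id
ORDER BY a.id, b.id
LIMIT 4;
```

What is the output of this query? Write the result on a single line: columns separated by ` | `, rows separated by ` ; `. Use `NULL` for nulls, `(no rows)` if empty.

Pairs (a,b) with same region, a.value < b.value, a.id < b.id.
region groups: east:{2,8} north:{4,7,10,11} south:{1,3,9,12} west:{5,6}
Ordered by (a.id, b.id); first 4.

1 | 3 ; 1 | 12 ; 3 | 12 ; 7 | 10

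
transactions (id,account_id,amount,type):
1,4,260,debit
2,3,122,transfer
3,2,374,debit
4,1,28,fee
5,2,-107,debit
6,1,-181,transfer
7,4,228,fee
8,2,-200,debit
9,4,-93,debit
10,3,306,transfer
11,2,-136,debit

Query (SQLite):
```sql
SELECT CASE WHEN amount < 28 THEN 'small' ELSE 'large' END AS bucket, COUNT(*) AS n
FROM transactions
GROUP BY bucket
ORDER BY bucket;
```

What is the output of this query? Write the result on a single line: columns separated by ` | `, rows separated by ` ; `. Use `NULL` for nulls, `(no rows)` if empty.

large | 6 ; small | 5

Bucket rows by amount < 28 → 'small' else 'large'; count each bucket.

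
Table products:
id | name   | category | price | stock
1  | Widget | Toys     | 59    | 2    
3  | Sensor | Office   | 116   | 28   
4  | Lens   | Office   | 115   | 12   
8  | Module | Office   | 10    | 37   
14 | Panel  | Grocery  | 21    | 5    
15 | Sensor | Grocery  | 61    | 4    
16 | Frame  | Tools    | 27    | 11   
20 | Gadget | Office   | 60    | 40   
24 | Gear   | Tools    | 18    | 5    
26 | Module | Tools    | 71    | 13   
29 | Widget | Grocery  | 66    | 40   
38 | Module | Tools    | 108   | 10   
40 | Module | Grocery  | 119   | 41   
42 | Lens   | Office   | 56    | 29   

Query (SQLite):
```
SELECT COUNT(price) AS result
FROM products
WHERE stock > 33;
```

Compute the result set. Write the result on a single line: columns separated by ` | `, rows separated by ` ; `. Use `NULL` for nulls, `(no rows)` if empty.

Rows where stock > 33 → price values: [10, 60, 66, 119].
COUNT(price) counts non-NULL values → 4.

4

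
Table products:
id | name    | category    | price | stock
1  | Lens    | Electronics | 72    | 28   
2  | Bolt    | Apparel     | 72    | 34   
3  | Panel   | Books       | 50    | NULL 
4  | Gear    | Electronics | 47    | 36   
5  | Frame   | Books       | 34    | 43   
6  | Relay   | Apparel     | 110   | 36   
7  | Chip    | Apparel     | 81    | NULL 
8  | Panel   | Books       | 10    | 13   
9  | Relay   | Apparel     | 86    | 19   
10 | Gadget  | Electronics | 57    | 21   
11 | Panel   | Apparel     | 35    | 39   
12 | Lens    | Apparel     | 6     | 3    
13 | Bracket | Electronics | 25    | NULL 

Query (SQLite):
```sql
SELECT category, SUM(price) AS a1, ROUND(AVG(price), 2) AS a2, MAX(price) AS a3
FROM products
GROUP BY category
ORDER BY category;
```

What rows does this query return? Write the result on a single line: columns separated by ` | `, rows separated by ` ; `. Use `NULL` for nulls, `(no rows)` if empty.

Apparel | 390 | 65 | 110 ; Books | 94 | 31.33 | 50 ; Electronics | 201 | 50.25 | 72

Group products by category.
Per group compute: SUM(price), ROUND(AVG(price), 2), MAX(price).
  Apparel: ids {2, 6, 7, 9, 11, 12} → SUM(price)=390, ROUND(AVG(price), 2)=65, MAX(price)=110
  Books: ids {3, 5, 8} → SUM(price)=94, ROUND(AVG(price), 2)=31.33, MAX(price)=50
  Electronics: ids {1, 4, 10, 13} → SUM(price)=201, ROUND(AVG(price), 2)=50.25, MAX(price)=72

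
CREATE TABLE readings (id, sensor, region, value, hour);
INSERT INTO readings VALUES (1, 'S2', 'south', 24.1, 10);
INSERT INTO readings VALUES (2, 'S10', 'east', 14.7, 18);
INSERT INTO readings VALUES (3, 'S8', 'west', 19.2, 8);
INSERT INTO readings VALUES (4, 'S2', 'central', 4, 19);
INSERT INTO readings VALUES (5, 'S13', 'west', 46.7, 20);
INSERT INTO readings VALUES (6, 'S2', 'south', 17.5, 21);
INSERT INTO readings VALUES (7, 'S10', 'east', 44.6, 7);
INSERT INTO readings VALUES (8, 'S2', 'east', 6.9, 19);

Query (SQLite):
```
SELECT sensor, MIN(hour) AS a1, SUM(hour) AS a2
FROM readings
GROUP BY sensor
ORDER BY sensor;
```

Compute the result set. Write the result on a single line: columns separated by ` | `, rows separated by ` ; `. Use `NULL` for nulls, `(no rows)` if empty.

S10 | 7 | 25 ; S13 | 20 | 20 ; S2 | 10 | 69 ; S8 | 8 | 8

Group readings by sensor.
Per group compute: MIN(hour), SUM(hour).
  S10: ids {2, 7} → MIN(hour)=7, SUM(hour)=25
  S13: ids {5} → MIN(hour)=20, SUM(hour)=20
  S2: ids {1, 4, 6, 8} → MIN(hour)=10, SUM(hour)=69
  S8: ids {3} → MIN(hour)=8, SUM(hour)=8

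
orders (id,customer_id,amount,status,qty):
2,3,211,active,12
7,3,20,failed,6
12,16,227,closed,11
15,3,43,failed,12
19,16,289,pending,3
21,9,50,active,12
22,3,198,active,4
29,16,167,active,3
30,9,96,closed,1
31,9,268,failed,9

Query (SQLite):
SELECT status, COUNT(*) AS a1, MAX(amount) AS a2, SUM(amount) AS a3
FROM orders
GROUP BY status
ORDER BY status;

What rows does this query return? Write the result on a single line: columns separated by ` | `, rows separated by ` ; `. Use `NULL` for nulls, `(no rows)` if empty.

Group orders by status.
Per group compute: COUNT(*), MAX(amount), SUM(amount).
  active: ids {2, 21, 22, 29} → COUNT(*)=4, MAX(amount)=211, SUM(amount)=626
  closed: ids {12, 30} → COUNT(*)=2, MAX(amount)=227, SUM(amount)=323
  failed: ids {7, 15, 31} → COUNT(*)=3, MAX(amount)=268, SUM(amount)=331
  pending: ids {19} → COUNT(*)=1, MAX(amount)=289, SUM(amount)=289

active | 4 | 211 | 626 ; closed | 2 | 227 | 323 ; failed | 3 | 268 | 331 ; pending | 1 | 289 | 289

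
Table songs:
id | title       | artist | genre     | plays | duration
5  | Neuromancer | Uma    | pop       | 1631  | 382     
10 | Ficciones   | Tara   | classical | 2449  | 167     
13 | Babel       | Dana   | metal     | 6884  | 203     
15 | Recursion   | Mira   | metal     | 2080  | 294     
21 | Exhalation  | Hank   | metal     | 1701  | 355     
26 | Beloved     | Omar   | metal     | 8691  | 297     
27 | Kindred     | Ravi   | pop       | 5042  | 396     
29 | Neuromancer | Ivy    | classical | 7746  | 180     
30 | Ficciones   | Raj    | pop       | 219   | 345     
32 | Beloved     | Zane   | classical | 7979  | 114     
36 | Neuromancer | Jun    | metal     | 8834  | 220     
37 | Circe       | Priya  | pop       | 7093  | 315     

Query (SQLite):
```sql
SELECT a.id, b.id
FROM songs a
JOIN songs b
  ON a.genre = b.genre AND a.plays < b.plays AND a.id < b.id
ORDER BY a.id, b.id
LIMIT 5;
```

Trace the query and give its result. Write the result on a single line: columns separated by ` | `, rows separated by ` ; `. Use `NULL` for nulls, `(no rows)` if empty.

5 | 27 ; 5 | 37 ; 10 | 29 ; 10 | 32 ; 13 | 26

Pairs (a,b) with same genre, a.plays < b.plays, a.id < b.id.
genre groups: classical:{10,29,32} metal:{13,15,21,26,36} pop:{5,27,30,37}
Ordered by (a.id, b.id); first 5.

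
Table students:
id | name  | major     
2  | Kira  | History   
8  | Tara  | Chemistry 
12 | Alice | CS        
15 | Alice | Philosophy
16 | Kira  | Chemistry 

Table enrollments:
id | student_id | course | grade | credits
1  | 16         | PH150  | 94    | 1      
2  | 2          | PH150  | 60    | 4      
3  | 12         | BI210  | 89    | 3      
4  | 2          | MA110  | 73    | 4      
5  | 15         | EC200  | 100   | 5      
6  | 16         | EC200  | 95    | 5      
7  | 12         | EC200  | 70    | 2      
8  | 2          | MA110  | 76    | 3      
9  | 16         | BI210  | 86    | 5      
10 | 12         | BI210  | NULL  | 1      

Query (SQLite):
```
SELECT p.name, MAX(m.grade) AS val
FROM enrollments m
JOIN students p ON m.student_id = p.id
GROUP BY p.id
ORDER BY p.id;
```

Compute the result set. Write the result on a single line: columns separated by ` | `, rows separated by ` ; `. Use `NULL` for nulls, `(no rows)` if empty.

Kira | 76 ; Alice | 89 ; Alice | 100 ; Kira | 95

Join each enrollments row to its students via student_id.
Group joined rows by students.id; compute MAX(m.grade) per group.
  2: ids {2, 4, 8} → MAX(m.grade)=76
  12: ids {3, 7, 10} → MAX(m.grade)=89
  15: ids {5} → MAX(m.grade)=100
  16: ids {1, 6, 9} → MAX(m.grade)=95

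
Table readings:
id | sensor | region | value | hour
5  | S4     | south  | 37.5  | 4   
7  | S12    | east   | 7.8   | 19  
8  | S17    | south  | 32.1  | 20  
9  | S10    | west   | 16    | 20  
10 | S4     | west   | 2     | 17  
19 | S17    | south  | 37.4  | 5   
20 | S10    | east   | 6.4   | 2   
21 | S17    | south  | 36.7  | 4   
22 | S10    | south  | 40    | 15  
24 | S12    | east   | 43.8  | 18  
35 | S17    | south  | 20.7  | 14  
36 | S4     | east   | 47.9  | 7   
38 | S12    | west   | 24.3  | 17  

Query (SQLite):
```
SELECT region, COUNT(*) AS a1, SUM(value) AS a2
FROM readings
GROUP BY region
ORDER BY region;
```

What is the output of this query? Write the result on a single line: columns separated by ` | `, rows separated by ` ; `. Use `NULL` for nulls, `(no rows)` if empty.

Group readings by region.
Per group compute: COUNT(*), SUM(value).
  east: ids {7, 20, 24, 36} → COUNT(*)=4, SUM(value)=105.9
  south: ids {5, 8, 19, 21, 22, 35} → COUNT(*)=6, SUM(value)=204.4
  west: ids {9, 10, 38} → COUNT(*)=3, SUM(value)=42.3

east | 4 | 105.9 ; south | 6 | 204.4 ; west | 3 | 42.3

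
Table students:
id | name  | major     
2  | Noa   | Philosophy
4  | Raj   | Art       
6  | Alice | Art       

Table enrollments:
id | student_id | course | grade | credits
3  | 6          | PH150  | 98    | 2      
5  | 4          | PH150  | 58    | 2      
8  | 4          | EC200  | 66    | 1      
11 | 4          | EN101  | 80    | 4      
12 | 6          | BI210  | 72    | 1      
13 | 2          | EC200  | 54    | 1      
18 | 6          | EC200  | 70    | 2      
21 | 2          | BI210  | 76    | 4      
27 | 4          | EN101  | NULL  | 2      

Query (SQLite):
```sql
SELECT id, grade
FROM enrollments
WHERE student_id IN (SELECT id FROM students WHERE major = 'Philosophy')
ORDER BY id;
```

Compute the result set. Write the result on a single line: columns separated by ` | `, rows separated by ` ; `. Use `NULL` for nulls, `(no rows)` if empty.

13 | 54 ; 21 | 76

Inner query: students.id where major = 'Philosophy'.
Outer: keep enrollments rows whose student_id is in that set.
Inner query → {2}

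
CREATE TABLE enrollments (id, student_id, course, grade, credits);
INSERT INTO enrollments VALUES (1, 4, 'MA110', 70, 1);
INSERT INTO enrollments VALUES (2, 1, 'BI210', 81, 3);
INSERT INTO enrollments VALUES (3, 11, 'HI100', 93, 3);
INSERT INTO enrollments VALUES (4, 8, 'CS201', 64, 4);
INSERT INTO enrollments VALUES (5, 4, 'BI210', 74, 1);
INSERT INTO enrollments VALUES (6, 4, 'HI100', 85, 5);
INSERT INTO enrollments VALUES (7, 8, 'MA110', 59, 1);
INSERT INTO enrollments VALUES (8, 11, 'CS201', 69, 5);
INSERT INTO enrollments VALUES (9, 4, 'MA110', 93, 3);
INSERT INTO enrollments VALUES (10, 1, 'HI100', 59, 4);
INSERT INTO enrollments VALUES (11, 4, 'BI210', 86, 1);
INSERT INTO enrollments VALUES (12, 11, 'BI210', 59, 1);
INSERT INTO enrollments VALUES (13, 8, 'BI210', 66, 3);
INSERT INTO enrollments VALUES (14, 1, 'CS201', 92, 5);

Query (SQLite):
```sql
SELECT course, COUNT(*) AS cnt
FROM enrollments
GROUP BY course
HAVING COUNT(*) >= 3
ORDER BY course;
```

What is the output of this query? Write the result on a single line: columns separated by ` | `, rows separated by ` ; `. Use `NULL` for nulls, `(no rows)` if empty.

Partition enrollments by course; compute COUNT(*) within each group.
HAVING: keep groups with count ≥ 3.
  BI210: ids {2, 5, 11, 12, 13} → COUNT(*)=5
  CS201: ids {4, 8, 14} → COUNT(*)=3
  HI100: ids {3, 6, 10} → COUNT(*)=3
  MA110: ids {1, 7, 9} → COUNT(*)=3

BI210 | 5 ; CS201 | 3 ; HI100 | 3 ; MA110 | 3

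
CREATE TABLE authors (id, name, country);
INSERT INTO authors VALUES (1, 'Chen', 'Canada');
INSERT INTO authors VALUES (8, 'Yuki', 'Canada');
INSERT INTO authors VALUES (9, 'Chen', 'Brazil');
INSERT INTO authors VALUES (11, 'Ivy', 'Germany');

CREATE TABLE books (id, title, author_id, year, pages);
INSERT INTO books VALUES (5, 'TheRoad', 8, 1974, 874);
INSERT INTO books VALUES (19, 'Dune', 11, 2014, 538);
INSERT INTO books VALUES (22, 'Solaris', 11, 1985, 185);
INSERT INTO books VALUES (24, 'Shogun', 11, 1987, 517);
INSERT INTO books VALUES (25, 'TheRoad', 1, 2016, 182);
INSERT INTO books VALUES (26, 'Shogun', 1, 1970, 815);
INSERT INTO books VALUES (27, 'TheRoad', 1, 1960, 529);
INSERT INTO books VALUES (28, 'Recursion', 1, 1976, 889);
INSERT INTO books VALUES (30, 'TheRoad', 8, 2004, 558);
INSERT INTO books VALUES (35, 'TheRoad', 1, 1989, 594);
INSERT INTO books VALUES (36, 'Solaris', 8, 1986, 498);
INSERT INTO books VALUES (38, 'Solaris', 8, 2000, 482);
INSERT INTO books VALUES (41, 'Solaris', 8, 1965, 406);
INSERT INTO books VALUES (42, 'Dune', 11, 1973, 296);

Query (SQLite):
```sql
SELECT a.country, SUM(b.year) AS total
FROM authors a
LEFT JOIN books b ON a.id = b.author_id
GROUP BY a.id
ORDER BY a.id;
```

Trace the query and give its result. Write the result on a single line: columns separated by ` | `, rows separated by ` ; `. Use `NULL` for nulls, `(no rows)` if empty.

LEFT JOIN keeps every authors row; unmatched ones get NULL for books columns.
Group by authors.id and compute SUM(b.year). SUM over an all-NULL group is NULL.
  1: ids {25, 26, 27, 28, 35} → SUM(b.year)=9911
  8: ids {5, 30, 36, 38, 41} → SUM(b.year)=9929
  9: ids {—} → SUM(b.year)=NULL
  11: ids {19, 22, 24, 42} → SUM(b.year)=7959

Canada | 9911 ; Canada | 9929 ; Brazil | NULL ; Germany | 7959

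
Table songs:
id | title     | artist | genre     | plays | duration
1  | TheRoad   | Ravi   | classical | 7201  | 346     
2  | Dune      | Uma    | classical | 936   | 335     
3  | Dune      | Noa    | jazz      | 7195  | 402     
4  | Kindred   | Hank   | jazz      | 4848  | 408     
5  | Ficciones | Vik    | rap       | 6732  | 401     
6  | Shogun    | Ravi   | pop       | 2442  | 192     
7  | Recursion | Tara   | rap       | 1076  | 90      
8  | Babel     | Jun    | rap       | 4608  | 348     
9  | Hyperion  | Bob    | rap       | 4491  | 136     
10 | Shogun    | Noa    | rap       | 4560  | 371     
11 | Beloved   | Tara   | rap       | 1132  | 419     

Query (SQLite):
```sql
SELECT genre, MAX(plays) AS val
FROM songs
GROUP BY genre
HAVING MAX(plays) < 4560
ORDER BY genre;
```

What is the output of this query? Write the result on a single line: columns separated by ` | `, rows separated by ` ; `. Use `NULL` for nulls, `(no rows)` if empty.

pop | 2442

Partition songs by genre; compute MAX(plays) within each group.
HAVING: keep groups where MAX(plays) < 4560.
  classical: ids {1, 2} → MAX(plays)=7201
  jazz: ids {3, 4} → MAX(plays)=7195
  pop: ids {6} → MAX(plays)=2442
  rap: ids {5, 7, 8, 9, 10, 11} → MAX(plays)=6732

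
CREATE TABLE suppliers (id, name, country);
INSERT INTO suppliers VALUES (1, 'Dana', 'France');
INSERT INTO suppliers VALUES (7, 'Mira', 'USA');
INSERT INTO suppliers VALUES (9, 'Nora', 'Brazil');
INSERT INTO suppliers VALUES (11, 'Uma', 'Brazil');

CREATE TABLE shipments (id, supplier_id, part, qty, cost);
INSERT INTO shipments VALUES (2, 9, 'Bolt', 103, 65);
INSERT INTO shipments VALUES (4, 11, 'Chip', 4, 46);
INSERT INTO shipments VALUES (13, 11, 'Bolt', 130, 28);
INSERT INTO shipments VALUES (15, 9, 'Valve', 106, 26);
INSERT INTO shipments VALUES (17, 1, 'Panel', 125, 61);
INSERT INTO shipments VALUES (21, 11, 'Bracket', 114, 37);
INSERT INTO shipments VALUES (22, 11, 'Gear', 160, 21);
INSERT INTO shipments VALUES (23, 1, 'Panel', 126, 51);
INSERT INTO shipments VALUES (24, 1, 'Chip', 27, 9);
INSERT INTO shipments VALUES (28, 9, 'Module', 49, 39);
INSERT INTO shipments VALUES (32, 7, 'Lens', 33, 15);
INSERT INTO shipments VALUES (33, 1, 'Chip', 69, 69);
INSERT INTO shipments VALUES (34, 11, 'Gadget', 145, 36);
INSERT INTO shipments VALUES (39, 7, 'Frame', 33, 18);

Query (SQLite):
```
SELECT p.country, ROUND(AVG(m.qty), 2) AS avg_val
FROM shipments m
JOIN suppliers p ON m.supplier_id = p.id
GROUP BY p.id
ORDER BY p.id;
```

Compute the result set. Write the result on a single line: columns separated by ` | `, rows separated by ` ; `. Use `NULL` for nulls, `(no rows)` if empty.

France | 86.75 ; USA | 33 ; Brazil | 86 ; Brazil | 110.6

Join each shipments row to its suppliers via supplier_id.
Group joined rows by suppliers.id; compute ROUND(AVG(m.qty), 2) per group.
  1: ids {17, 23, 24, 33} → ROUND(AVG(m.qty), 2)=86.75
  7: ids {32, 39} → ROUND(AVG(m.qty), 2)=33
  9: ids {2, 15, 28} → ROUND(AVG(m.qty), 2)=86
  11: ids {4, 13, 21, 22, 34} → ROUND(AVG(m.qty), 2)=110.6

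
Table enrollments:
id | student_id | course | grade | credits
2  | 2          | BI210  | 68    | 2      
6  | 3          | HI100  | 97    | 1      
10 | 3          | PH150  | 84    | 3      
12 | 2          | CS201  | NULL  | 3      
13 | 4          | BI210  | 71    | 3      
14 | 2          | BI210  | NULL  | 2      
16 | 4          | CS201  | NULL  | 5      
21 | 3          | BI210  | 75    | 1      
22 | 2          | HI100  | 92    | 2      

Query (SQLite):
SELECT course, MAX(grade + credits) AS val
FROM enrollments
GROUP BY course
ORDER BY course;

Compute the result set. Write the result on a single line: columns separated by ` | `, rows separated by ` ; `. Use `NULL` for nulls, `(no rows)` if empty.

For each row compute grade + credits.
Group by course; take MAX of the expression per group.
  BI210: ids {2, 13, 14, 21} → MAX(grade + credits)=76
  CS201: ids {12, 16} → MAX(grade + credits)=NULL
  HI100: ids {6, 22} → MAX(grade + credits)=98
  PH150: ids {10} → MAX(grade + credits)=87

BI210 | 76 ; CS201 | NULL ; HI100 | 98 ; PH150 | 87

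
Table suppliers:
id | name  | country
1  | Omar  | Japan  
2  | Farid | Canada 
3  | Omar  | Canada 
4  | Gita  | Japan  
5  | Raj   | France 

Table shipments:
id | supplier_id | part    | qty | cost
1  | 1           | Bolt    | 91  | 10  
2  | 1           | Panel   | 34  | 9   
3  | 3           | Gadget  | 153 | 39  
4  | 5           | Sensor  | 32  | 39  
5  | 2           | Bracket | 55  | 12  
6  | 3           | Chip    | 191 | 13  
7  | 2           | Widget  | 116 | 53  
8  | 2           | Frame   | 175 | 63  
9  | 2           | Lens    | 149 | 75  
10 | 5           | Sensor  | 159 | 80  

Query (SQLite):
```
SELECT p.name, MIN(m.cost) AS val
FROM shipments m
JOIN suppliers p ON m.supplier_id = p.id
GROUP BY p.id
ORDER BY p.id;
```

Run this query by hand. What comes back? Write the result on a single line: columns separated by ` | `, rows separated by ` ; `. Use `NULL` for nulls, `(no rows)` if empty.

Omar | 9 ; Farid | 12 ; Omar | 13 ; Raj | 39

Join each shipments row to its suppliers via supplier_id.
Group joined rows by suppliers.id; compute MIN(m.cost) per group.
  1: ids {1, 2} → MIN(m.cost)=9
  2: ids {5, 7, 8, 9} → MIN(m.cost)=12
  3: ids {3, 6} → MIN(m.cost)=13
  5: ids {4, 10} → MIN(m.cost)=39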